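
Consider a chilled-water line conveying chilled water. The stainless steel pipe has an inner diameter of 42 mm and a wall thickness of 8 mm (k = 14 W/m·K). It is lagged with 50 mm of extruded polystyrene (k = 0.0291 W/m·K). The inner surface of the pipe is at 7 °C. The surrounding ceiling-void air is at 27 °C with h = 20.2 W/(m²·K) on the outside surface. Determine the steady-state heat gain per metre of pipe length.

q′ ≈ 3.58 W/m

Radial resistances (cylindrical: R_cond = ln(r_o/r_i)/(2πkL), R_conv = 1/(h·2πrL)):
R_stainless steel pipe wall = ln(29/21)/(2π×14×1) = 0.003669 K/W
R_extruded polystyrene = ln(79/29)/(2π×0.0291×1) = 5.481 K/W
R_outer film = 1/(h_o·2πr_oL) = 1/(20.2×2π×0.079×1) = 0.09973 K/W
R_total = 5.584 K/W
Q = ΔT/R_total = 20/5.584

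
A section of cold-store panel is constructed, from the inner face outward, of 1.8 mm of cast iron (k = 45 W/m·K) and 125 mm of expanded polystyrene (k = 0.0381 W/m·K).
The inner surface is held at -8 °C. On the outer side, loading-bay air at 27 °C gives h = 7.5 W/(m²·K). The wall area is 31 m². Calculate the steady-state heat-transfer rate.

Q ≈ 318 W

Thermal resistances in series:
R_cast iron = L/(kA) = 0.0018/(45×31) = 1.29×10^-6 K/W
R_expanded polystyrene = L/(kA) = 0.125/(0.0381×31) = 0.1058 K/W
R_outer film = 1/(h_o·A) = 1/(7.5×31) = 0.004301 K/W
R_total = 0.1101 K/W
Q = ΔT / R_total = 35 / 0.1101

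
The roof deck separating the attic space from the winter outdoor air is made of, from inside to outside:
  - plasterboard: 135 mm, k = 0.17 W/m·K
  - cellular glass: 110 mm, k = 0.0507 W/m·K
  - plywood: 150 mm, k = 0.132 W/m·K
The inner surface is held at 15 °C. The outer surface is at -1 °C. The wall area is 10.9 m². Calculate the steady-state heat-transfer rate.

Q ≈ 42.5 W

Treating each layer as a thermal resistance in series:
R_plasterboard = L/(kA) = 0.135/(0.17×10.9) = 0.07285 K/W
R_cellular glass = L/(kA) = 0.11/(0.0507×10.9) = 0.199 K/W
R_plywood = L/(kA) = 0.15/(0.132×10.9) = 0.1043 K/W
R_total = 0.3762 K/W
Q = ΔT / R_total = 16 / 0.3762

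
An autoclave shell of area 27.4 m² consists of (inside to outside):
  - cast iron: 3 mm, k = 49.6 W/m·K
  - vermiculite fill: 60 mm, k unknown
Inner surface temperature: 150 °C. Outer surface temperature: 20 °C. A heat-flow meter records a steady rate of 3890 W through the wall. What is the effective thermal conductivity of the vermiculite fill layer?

k ≈ 0.0655 W/(m·K)

Using the resistance-network approach (series):
R_cast iron = L/(kA) = 0.003/(49.6×27.4) = 2.207×10^-6 K/W
Sum of known resistances R_other = 2.207×10^-6 K/W
Total R = ΔT/Q = 130/3890 = 0.03342 K/W
R_vermiculite fill = R_total − R_other = 0.03342 K/W
k = L/(R·A) = 0.06/(0.03342×27.4)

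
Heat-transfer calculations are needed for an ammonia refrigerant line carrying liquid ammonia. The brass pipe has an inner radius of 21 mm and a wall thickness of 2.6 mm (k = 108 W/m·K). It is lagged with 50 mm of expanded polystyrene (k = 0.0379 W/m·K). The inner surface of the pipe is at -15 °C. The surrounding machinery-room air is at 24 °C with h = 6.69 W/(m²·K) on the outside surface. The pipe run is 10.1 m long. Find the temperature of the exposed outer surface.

For a radial system each layer contributes R = ln(r_out/r_in)/(2πkL); films add R = 1/(hA).
R_brass pipe wall = ln(23.6/21)/(2π×108×10.1) = 1.703×10^-5 K/W
R_expanded polystyrene = ln(73.6/23.6)/(2π×0.0379×10.1) = 0.4729 K/W
R_outer film = 1/(h_o·2πr_oL) = 1/(6.69×2π×0.0736×10.1) = 0.032 K/W
R_total = 0.5049 K/W
Q = ΔT/R_total = 39/0.5049
Q = 77.2 W
T_interface = T_inner + Q·ΣR(inner→interface) = -15 + 77.2×0.4729

T ≈ 21.5 °C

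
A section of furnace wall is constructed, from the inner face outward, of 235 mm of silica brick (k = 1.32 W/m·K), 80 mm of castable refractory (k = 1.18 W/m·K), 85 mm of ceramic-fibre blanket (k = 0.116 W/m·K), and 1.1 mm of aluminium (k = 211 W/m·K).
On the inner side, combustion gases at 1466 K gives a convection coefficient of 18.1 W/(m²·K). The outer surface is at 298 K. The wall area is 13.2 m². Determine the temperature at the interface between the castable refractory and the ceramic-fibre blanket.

Using the resistance-network approach (series):
R_inner film = 1/(h_i·A) = 1/(18.1×13.2) = 0.004186 K/W
R_silica brick = L/(kA) = 0.235/(1.32×13.2) = 0.01349 K/W
R_castable refractory = L/(kA) = 0.08/(1.18×13.2) = 0.005136 K/W
R_ceramic-fibre blanket = L/(kA) = 0.085/(0.116×13.2) = 0.05551 K/W
R_aluminium = L/(kA) = 0.0011/(211×13.2) = 3.949×10^-7 K/W
R_total = 0.07832 K/W;  Q = ΔT/R_total = 1168/0.07832 = 14910 W
T_interface = T_inner − Q·ΣR(inner→interface) = 1466 − 14900×0.02281

T ≈ 1130 K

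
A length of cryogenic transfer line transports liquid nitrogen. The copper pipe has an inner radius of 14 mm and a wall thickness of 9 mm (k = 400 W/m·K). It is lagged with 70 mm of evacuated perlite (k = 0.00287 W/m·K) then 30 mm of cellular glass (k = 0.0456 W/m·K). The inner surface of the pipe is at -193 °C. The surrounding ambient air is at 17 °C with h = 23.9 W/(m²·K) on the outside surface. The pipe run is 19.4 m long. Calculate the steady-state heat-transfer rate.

For a radial system each layer contributes R = ln(r_out/r_in)/(2πkL); films add R = 1/(hA).
R_copper pipe wall = ln(23/14)/(2π×400×19.4) = 1.018×10^-5 K/W
R_evacuated perlite = ln(93/23)/(2π×0.00287×19.4) = 3.994 K/W
R_cellular glass = ln(123/93)/(2π×0.0456×19.4) = 0.0503 K/W
R_outer film = 1/(h_o·2πr_oL) = 1/(23.9×2π×0.123×19.4) = 0.002791 K/W
R_total = 4.047 K/W
Q = ΔT/R_total = 210/4.047

Q ≈ 51.9 W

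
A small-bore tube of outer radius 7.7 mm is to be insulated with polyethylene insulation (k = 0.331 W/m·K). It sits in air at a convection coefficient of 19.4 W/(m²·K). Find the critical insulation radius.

For a cylinder r_cr = k/h = 0.331/19.4
r_cr = 17.1 mm; since the bare radius (7.7 mm) is below r_cr, adding a thin layer of insulation will *increase* heat loss.

r_cr ≈ 17.1 mm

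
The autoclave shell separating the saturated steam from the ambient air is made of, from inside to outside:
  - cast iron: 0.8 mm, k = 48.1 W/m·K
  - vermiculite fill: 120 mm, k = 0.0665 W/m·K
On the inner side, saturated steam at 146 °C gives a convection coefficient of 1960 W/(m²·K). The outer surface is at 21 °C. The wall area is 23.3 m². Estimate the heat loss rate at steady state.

Thermal resistances in series:
R_inner film = 1/(h_i·A) = 1/(1960×23.3) = 2.19×10^-5 K/W
R_cast iron = L/(kA) = 0.0008/(48.1×23.3) = 7.138×10^-7 K/W
R_vermiculite fill = L/(kA) = 0.12/(0.0665×23.3) = 0.07745 K/W
R_total = 0.07747 K/W
Q = ΔT / R_total = 125 / 0.07747

Q ≈ 1610 W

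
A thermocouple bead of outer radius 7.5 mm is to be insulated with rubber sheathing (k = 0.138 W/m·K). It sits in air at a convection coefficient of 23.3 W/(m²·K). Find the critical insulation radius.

r_cr ≈ 11.8 mm

For a sphere r_cr = 2k/h = 2×0.138/23.3
r_cr = 11.8 mm; since the bare radius (7.5 mm) is below r_cr, adding a thin layer of insulation will *increase* heat loss.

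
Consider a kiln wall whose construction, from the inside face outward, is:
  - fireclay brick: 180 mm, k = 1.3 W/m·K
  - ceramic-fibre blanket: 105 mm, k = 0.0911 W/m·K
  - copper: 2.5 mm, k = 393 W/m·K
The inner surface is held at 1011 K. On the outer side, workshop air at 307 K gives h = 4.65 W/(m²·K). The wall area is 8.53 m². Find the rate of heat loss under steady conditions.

Q ≈ 3990 W

Series thermal resistances:
R_fireclay brick = L/(kA) = 0.18/(1.3×8.53) = 0.01623 K/W
R_ceramic-fibre blanket = L/(kA) = 0.105/(0.0911×8.53) = 0.1351 K/W
R_copper = L/(kA) = 0.0025/(393×8.53) = 7.458×10^-7 K/W
R_outer film = 1/(h_o·A) = 1/(4.65×8.53) = 0.02521 K/W
R_total = 0.1766 K/W
Q = ΔT / R_total = 704 / 0.1766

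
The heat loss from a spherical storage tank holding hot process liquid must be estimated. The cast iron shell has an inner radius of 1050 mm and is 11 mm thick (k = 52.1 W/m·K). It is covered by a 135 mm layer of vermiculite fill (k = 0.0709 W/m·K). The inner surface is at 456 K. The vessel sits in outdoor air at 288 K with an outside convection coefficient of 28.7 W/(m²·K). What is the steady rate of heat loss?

Q ≈ 1380 W

Radial (spherical) resistances in series:
R_cast iron shell = (1/1.05 − 1/1.061)/(4π×52.1) = 1.508×10^-5 K/W
R_vermiculite fill = (1/1.061 − 1/1.196)/(4π×0.0709) = 0.1194 K/W
R_outer film = 1/(h·4πr_o²) = 1/(28.7×4π×1.196²) = 0.001938 K/W
R_total = 0.1214 K/W
Q = ΔT/R_total = 168/0.1214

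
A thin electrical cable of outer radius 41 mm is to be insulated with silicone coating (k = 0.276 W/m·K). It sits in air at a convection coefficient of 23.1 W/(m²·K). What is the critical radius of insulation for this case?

For a cylinder r_cr = k/h = 0.276/23.1
r_cr = 11.9 mm; since the bare radius (41 mm) is above r_cr, any added insulation will reduce heat loss.

r_cr ≈ 11.9 mm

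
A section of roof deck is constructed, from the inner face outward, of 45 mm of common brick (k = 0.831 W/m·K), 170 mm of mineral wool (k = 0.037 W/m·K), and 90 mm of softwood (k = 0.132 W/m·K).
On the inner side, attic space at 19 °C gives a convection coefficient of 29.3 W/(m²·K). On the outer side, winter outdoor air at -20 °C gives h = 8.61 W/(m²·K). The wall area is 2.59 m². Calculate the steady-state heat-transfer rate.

Q ≈ 18.4 W

Series thermal resistances:
R_inner film = 1/(h_i·A) = 1/(29.3×2.59) = 0.01318 K/W
R_common brick = L/(kA) = 0.045/(0.831×2.59) = 0.02091 K/W
R_mineral wool = L/(kA) = 0.17/(0.037×2.59) = 1.774 K/W
R_softwood = L/(kA) = 0.09/(0.132×2.59) = 0.2633 K/W
R_outer film = 1/(h_o·A) = 1/(8.61×2.59) = 0.04484 K/W
R_total = 2.116 K/W
Q = ΔT / R_total = 39 / 2.116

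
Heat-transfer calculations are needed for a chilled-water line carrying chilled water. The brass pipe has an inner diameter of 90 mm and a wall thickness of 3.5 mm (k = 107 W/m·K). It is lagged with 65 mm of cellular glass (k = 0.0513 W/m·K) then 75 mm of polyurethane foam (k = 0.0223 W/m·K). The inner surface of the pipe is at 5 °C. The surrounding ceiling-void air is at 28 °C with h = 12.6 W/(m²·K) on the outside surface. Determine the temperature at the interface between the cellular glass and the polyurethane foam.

T ≈ 14.6 °C

Cylindrical conduction, so R = ln(r₂/r₁)/(2πkL) per layer, in series:
R_brass pipe wall = ln(48.5/45)/(2π×107×1) = 1.114×10^-4 K/W
R_cellular glass = ln(113.5/48.5)/(2π×0.0513×1) = 2.638 K/W
R_polyurethane foam = ln(188.5/113.5)/(2π×0.0223×1) = 3.621 K/W
R_outer film = 1/(h_o·2πr_oL) = 1/(12.6×2π×0.1885×1) = 0.06701 K/W
R_total = 6.325 K/W
Q = ΔT/R_total = 23/6.325
Q = 3.64 W/m
T_interface = T_inner + Q·ΣR(inner→interface) = 5 + 3.64×2.638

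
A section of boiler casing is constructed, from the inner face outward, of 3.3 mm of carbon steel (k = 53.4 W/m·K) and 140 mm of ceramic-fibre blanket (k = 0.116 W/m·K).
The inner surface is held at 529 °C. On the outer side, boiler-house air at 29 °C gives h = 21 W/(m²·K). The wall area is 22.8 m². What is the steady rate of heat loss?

Q ≈ 9090 W

Treating each layer as a thermal resistance in series:
R_carbon steel = L/(kA) = 0.0033/(53.4×22.8) = 2.71×10^-6 K/W
R_ceramic-fibre blanket = L/(kA) = 0.14/(0.116×22.8) = 0.05293 K/W
R_outer film = 1/(h_o·A) = 1/(21×22.8) = 0.002089 K/W
R_total = 0.05503 K/W
Q = ΔT / R_total = 500 / 0.05503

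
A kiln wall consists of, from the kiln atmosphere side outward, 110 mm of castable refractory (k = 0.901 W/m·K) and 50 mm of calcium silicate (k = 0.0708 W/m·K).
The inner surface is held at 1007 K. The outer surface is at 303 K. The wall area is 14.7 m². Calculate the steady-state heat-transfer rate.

Q ≈ 12500 W

Model the wall as resistances in series:
R_castable refractory = L/(kA) = 0.11/(0.901×14.7) = 0.008305 K/W
R_calcium silicate = L/(kA) = 0.05/(0.0708×14.7) = 0.04804 K/W
R_total = 0.05635 K/W
Q = ΔT / R_total = 704 / 0.05635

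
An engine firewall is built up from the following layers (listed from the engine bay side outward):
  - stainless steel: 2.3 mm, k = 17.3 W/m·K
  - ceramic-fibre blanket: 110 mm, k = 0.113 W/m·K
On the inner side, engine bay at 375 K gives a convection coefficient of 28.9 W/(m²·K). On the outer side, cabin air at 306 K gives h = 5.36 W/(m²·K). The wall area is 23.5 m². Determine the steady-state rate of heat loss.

Series thermal resistances:
R_inner film = 1/(h_i·A) = 1/(28.9×23.5) = 0.001472 K/W
R_stainless steel = L/(kA) = 0.0023/(17.3×23.5) = 5.657×10^-6 K/W
R_ceramic-fibre blanket = L/(kA) = 0.11/(0.113×23.5) = 0.04142 K/W
R_outer film = 1/(h_o·A) = 1/(5.36×23.5) = 0.007939 K/W
R_total = 0.05084 K/W
Q = ΔT / R_total = 69 / 0.05084

Q ≈ 1360 W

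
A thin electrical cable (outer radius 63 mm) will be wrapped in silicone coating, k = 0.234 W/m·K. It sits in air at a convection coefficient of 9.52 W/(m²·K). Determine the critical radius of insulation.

For a cylinder r_cr = k/h = 0.234/9.52
r_cr = 24.6 mm; since the bare radius (63 mm) is above r_cr, any added insulation will reduce heat loss.

r_cr ≈ 24.6 mm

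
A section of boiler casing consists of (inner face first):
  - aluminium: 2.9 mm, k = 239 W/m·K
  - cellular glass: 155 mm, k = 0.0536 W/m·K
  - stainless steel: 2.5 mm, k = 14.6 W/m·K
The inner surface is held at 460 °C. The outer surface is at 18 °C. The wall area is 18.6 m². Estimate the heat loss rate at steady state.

Treating each layer as a thermal resistance in series:
R_aluminium = L/(kA) = 0.0029/(239×18.6) = 6.524×10^-7 K/W
R_cellular glass = L/(kA) = 0.155/(0.0536×18.6) = 0.1555 K/W
R_stainless steel = L/(kA) = 0.0025/(14.6×18.6) = 9.206×10^-6 K/W
R_total = 0.1555 K/W
Q = ΔT / R_total = 442 / 0.1555

Q ≈ 2840 W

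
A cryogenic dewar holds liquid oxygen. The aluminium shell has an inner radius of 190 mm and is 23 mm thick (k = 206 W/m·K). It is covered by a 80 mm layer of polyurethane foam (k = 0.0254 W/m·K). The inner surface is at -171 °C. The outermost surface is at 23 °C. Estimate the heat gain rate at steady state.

Q ≈ 48.3 W

For a spherical shell R = (1/r₁ − 1/r₂)/(4πk); film R = 1/(h·4πr²). In series:
R_aluminium shell = (1/0.19 − 1/0.213)/(4π×206) = 2.195×10^-4 K/W
R_polyurethane foam = (1/0.213 − 1/0.293)/(4π×0.0254) = 4.016 K/W
R_total = 4.016 K/W
Q = ΔT/R_total = 194/4.016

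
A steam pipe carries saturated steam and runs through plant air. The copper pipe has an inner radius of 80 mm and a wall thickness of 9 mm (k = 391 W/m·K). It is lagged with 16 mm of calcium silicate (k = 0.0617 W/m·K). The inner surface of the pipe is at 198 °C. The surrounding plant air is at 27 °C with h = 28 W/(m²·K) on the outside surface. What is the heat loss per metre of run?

Treating each annulus and film as a series resistance:
R_copper pipe wall = ln(89/80)/(2π×391×1) = 4.34×10^-5 K/W
R_calcium silicate = ln(105/89)/(2π×0.0617×1) = 0.4265 K/W
R_outer film = 1/(h_o·2πr_oL) = 1/(28×2π×0.105×1) = 0.05413 K/W
R_total = 0.4806 K/W
Q = ΔT/R_total = 171/0.4806

q′ ≈ 356 W/m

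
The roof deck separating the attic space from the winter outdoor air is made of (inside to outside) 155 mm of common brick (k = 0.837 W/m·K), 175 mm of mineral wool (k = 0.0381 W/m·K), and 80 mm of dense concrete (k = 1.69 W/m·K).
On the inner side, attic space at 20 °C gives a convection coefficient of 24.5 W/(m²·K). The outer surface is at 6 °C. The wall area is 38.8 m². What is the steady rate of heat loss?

Q ≈ 112 W

Model the wall as resistances in series:
R_inner film = 1/(h_i·A) = 1/(24.5×38.8) = 0.001052 K/W
R_common brick = L/(kA) = 0.155/(0.837×38.8) = 0.004773 K/W
R_mineral wool = L/(kA) = 0.175/(0.0381×38.8) = 0.1184 K/W
R_dense concrete = L/(kA) = 0.08/(1.69×38.8) = 0.00122 K/W
R_total = 0.1254 K/W
Q = ΔT / R_total = 14 / 0.1254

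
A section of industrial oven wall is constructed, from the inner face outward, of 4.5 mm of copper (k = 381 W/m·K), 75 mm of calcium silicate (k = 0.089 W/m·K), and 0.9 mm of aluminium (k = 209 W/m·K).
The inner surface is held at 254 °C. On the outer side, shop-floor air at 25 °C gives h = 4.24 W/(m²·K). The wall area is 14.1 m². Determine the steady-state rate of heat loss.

Treating each layer as a thermal resistance in series:
R_copper = L/(kA) = 0.0045/(381×14.1) = 8.377×10^-7 K/W
R_calcium silicate = L/(kA) = 0.075/(0.089×14.1) = 0.05977 K/W
R_aluminium = L/(kA) = 0.0009/(209×14.1) = 3.054×10^-7 K/W
R_outer film = 1/(h_o·A) = 1/(4.24×14.1) = 0.01673 K/W
R_total = 0.07649 K/W
Q = ΔT / R_total = 229 / 0.07649

Q ≈ 2990 W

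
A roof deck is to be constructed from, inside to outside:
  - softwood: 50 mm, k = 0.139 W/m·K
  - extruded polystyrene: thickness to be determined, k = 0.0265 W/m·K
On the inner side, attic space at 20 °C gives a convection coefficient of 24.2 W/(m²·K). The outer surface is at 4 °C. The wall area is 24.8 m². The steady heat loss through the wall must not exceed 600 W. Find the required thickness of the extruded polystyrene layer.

Treating each layer as a thermal resistance in series:
R_inner film = 1/(h_i·A) = 1/(24.2×24.8) = 0.001666 K/W
R_softwood = L/(kA) = 0.05/(0.139×24.8) = 0.0145 K/W
Sum of the known resistances R_other = 0.01617 K/W
Required total resistance R_tot = ΔT/Q_allow = 16/600 = 0.02667 K/W
R_extruded polystyrene = R_tot − R_other = 0.0105 K/W
L = R·k·A = 0.0105×0.0265×24.8

L ≈ 6.9 mm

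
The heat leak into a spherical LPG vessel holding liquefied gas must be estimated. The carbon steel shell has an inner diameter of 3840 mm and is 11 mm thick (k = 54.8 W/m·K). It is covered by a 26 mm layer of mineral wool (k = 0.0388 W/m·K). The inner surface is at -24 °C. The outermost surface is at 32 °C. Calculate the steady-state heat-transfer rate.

Radial (spherical) resistances in series:
R_carbon steel shell = (1/1.92 − 1/1.931)/(4π×54.8) = 4.308×10^-6 K/W
R_mineral wool = (1/1.931 − 1/1.957)/(4π×0.0388) = 0.01411 K/W
R_total = 0.01412 K/W
Q = ΔT/R_total = 56/0.01412

Q ≈ 3970 W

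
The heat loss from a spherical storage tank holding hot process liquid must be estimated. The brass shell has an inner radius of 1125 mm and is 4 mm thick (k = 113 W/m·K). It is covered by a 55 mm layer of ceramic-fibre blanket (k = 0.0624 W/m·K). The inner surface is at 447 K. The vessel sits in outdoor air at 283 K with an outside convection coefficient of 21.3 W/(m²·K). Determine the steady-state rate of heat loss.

Spherical conduction: R = (1/r_in − 1/r_out)/(4πk) per layer; series-sum.
R_brass shell = (1/1.125 − 1/1.129)/(4π×113) = 2.218×10^-6 K/W
R_ceramic-fibre blanket = (1/1.129 − 1/1.184)/(4π×0.0624) = 0.05247 K/W
R_outer film = 1/(h·4πr_o²) = 1/(21.3×4π×1.184²) = 0.002665 K/W
R_total = 0.05514 K/W
Q = ΔT/R_total = 164/0.05514

Q ≈ 2970 W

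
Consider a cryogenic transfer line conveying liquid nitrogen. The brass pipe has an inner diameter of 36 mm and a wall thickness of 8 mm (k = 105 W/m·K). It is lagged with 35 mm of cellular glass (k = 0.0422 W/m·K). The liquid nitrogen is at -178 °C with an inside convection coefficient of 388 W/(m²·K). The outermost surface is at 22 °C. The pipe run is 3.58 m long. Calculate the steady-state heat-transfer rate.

Q ≈ 221 W

For a radial system each layer contributes R = ln(r_out/r_in)/(2πkL); films add R = 1/(hA).
R_inner film = 1/(h_i·2πr₁L) = 1/(388×2π×0.018×3.58) = 0.006366 K/W
R_brass pipe wall = ln(26/18)/(2π×105×3.58) = 1.557×10^-4 K/W
R_cellular glass = ln(61/26)/(2π×0.0422×3.58) = 0.8984 K/W
R_total = 0.9049 K/W
Q = ΔT/R_total = 200/0.9049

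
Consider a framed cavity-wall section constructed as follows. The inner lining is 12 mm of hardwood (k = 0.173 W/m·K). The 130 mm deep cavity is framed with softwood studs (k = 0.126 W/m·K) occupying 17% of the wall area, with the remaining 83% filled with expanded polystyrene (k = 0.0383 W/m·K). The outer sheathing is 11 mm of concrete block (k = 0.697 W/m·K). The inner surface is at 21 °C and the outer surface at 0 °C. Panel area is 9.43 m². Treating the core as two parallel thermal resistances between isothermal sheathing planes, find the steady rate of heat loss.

Sheathing layers in series; stud and cavity paths in parallel between them.
R_inner = 0.012/(0.173×9.43) = 0.007356 K/W
R_stud  = 0.13/(0.126×0.17×9.43) = 0.6436 K/W
R_cav   = 0.13/(0.0383×0.83×9.43) = 0.4337 K/W
1/R_core = 1/R_stud + 1/R_cav → R_core = 0.2591 K/W
R_outer = 0.011/(0.697×9.43) = 0.001674 K/W
R_total = 0.2681 K/W
Q = ΔT/R_total = 21/0.2681

Q ≈ 78.3 W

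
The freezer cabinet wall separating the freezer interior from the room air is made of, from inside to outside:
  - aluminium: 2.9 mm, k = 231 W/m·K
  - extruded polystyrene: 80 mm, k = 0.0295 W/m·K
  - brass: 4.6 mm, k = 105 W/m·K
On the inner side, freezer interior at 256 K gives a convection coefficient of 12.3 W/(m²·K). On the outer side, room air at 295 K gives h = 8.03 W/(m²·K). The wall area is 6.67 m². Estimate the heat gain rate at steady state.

Q ≈ 89.2 W

Series thermal resistances:
R_inner film = 1/(h_i·A) = 1/(12.3×6.67) = 0.01219 K/W
R_aluminium = L/(kA) = 0.0029/(231×6.67) = 1.882×10^-6 K/W
R_extruded polystyrene = L/(kA) = 0.08/(0.0295×6.67) = 0.4066 K/W
R_brass = L/(kA) = 0.0046/(105×6.67) = 6.568×10^-6 K/W
R_outer film = 1/(h_o·A) = 1/(8.03×6.67) = 0.01867 K/W
R_total = 0.4374 K/W
Q = ΔT / R_total = 39 / 0.4374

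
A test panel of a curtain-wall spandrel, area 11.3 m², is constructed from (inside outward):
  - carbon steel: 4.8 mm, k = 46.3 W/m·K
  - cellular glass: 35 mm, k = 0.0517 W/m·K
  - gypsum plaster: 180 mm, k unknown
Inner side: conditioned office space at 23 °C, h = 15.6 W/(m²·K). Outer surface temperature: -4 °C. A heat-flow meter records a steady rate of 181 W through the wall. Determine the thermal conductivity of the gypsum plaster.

k ≈ 0.191 W/(m·K)

Series thermal resistances:
R_inner film = 1/(h_i·A) = 1/(15.6×11.3) = 0.005673 K/W
R_carbon steel = L/(kA) = 0.0048/(46.3×11.3) = 9.174×10^-6 K/W
R_cellular glass = L/(kA) = 0.035/(0.0517×11.3) = 0.05991 K/W
Sum of known resistances R_other = 0.06559 K/W
Total R = ΔT/Q = 27/181 = 0.1492 K/W
R_gypsum plaster = R_total − R_other = 0.08358 K/W
k = L/(R·A) = 0.18/(0.08358×11.3)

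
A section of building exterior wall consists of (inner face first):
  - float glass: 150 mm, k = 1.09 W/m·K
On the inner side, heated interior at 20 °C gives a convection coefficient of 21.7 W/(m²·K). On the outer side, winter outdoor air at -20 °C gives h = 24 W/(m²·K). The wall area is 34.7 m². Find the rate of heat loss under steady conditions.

Q ≈ 6160 W

Series thermal resistances:
R_inner film = 1/(h_i·A) = 1/(21.7×34.7) = 0.001328 K/W
R_float glass = L/(kA) = 0.15/(1.09×34.7) = 0.003966 K/W
R_outer film = 1/(h_o·A) = 1/(24×34.7) = 0.001201 K/W
R_total = 0.006495 K/W
Q = ΔT / R_total = 40 / 0.006495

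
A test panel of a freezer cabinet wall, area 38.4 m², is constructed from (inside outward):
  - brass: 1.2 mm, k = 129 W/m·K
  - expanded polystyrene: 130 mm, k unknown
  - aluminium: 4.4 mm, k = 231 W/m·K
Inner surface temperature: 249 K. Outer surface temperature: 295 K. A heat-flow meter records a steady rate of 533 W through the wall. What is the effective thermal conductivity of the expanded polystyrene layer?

Treating each layer as a thermal resistance in series:
R_brass = L/(kA) = 0.0012/(129×38.4) = 2.422×10^-7 K/W
R_aluminium = L/(kA) = 0.0044/(231×38.4) = 4.96×10^-7 K/W
Sum of known resistances R_other = 7.383×10^-7 K/W
Total R = ΔT/Q = 46/533 = 0.0863 K/W
R_expanded polystyrene = R_total − R_other = 0.0863 K/W
k = L/(R·A) = 0.13/(0.0863×38.4)

k ≈ 0.0392 W/(m·K)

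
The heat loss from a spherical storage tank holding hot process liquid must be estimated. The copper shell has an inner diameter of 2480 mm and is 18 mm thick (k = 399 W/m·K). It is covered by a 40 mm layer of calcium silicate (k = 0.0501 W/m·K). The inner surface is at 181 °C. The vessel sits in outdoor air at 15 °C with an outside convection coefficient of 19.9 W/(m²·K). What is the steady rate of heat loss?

Q ≈ 4020 W

For a spherical shell R = (1/r₁ − 1/r₂)/(4πk); film R = 1/(h·4πr²). In series:
R_copper shell = (1/1.24 − 1/1.258)/(4π×399) = 2.301×10^-6 K/W
R_calcium silicate = (1/1.258 − 1/1.298)/(4π×0.0501) = 0.03891 K/W
R_outer film = 1/(h·4πr_o²) = 1/(19.9×4π×1.298²) = 0.002373 K/W
R_total = 0.04129 K/W
Q = ΔT/R_total = 166/0.04129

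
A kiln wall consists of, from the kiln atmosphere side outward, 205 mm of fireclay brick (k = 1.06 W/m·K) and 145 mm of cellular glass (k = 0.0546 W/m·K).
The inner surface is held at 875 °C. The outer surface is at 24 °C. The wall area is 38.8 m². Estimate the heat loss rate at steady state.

Model the wall as resistances in series:
R_fireclay brick = L/(kA) = 0.205/(1.06×38.8) = 0.004984 K/W
R_cellular glass = L/(kA) = 0.145/(0.0546×38.8) = 0.06845 K/W
R_total = 0.07343 K/W
Q = ΔT / R_total = 851 / 0.07343

Q ≈ 11600 W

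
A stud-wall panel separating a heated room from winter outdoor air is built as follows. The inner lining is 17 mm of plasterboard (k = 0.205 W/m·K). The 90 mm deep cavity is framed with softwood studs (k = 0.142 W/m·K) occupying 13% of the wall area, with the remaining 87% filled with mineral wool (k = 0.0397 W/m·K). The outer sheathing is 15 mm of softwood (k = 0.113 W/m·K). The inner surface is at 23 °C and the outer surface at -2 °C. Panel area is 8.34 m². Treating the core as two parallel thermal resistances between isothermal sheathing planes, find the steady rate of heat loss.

Sheathing layers in series; stud and cavity paths in parallel between them.
R_inner = 0.017/(0.205×8.34) = 0.009943 K/W
R_stud  = 0.09/(0.142×0.13×8.34) = 0.5846 K/W
R_cav   = 0.09/(0.0397×0.87×8.34) = 0.3124 K/W
1/R_core = 1/R_stud + 1/R_cav → R_core = 0.2036 K/W
R_outer = 0.015/(0.113×8.34) = 0.01592 K/W
R_total = 0.2295 K/W
Q = ΔT/R_total = 25/0.2295

Q ≈ 109 W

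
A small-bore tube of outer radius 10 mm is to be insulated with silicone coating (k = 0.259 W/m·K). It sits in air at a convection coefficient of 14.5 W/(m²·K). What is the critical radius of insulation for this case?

r_cr ≈ 17.9 mm

For a cylinder r_cr = k/h = 0.259/14.5
r_cr = 17.9 mm; since the bare radius (10 mm) is below r_cr, adding a thin layer of insulation will *increase* heat loss.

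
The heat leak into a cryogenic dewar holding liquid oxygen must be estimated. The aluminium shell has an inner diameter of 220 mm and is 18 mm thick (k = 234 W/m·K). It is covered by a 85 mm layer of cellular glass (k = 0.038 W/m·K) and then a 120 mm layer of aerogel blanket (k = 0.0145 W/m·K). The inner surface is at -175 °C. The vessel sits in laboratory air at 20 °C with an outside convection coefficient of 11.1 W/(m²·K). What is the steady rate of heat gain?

For a spherical shell R = (1/r₁ − 1/r₂)/(4πk); film R = 1/(h·4πr²). In series:
R_aluminium shell = (1/0.11 − 1/0.128)/(4π×234) = 4.348×10^-4 K/W
R_cellular glass = (1/0.128 − 1/0.213)/(4π×0.038) = 6.529 K/W
R_aerogel blanket = (1/0.213 − 1/0.333)/(4π×0.0145) = 9.285 K/W
R_outer film = 1/(h·4πr_o²) = 1/(11.1×4π×0.333²) = 0.06465 K/W
R_total = 15.88 K/W
Q = ΔT/R_total = 195/15.88

Q ≈ 12.3 W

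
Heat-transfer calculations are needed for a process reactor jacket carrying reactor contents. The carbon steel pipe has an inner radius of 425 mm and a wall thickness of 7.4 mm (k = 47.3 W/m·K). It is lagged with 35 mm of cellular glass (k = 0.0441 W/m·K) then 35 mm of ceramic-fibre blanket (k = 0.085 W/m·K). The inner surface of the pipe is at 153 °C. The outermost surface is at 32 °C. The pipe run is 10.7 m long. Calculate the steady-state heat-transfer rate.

Q ≈ 3110 W

Per-layer cylindrical resistances, series-summed:
R_carbon steel pipe wall = ln(432.4/425)/(2π×47.3×10.7) = 5.428×10^-6 K/W
R_cellular glass = ln(467.4/432.4)/(2π×0.0441×10.7) = 0.02625 K/W
R_ceramic-fibre blanket = ln(502.4/467.4)/(2π×0.085×10.7) = 0.01264 K/W
R_total = 0.03889 K/W
Q = ΔT/R_total = 121/0.03889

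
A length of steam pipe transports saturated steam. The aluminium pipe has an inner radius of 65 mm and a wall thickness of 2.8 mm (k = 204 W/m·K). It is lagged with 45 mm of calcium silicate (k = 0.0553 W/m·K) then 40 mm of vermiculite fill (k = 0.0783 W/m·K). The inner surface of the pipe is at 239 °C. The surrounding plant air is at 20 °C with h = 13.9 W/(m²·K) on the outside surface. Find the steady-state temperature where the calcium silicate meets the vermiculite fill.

T ≈ 90.2 °C

Radial resistances (cylindrical: R_cond = ln(r_o/r_i)/(2πkL), R_conv = 1/(h·2πrL)):
R_aluminium pipe wall = ln(67.8/65)/(2π×204×1) = 3.29×10^-5 K/W
R_calcium silicate = ln(112.8/67.8)/(2π×0.0553×1) = 1.465 K/W
R_vermiculite fill = ln(152.8/112.8)/(2π×0.0783×1) = 0.6169 K/W
R_outer film = 1/(h_o·2πr_oL) = 1/(13.9×2π×0.1528×1) = 0.07493 K/W
R_total = 2.157 K/W
Q = ΔT/R_total = 219/2.157
Q = 102 W/m
T_interface = T_inner − Q·ΣR(inner→interface) = 239 − 102×1.465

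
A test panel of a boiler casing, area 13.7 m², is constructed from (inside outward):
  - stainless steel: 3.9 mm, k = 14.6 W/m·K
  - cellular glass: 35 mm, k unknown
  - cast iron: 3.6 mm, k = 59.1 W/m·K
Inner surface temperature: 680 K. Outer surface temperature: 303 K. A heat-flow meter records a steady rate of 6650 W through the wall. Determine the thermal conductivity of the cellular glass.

k ≈ 0.0451 W/(m·K)

Treating each layer as a thermal resistance in series:
R_stainless steel = L/(kA) = 0.0039/(14.6×13.7) = 1.95×10^-5 K/W
R_cast iron = L/(kA) = 0.0036/(59.1×13.7) = 4.446×10^-6 K/W
Sum of known resistances R_other = 2.394×10^-5 K/W
Total R = ΔT/Q = 377/6650 = 0.05669 K/W
R_cellular glass = R_total − R_other = 0.05667 K/W
k = L/(R·A) = 0.035/(0.05667×13.7)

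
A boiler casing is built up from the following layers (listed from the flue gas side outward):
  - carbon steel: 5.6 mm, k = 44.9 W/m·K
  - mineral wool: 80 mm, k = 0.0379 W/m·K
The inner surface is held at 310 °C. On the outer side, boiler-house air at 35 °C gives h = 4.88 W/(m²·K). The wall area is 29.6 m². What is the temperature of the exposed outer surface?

T ≈ 59.3 °C

Treating each layer as a thermal resistance in series:
R_carbon steel = L/(kA) = 0.0056/(44.9×29.6) = 4.214×10^-6 K/W
R_mineral wool = L/(kA) = 0.08/(0.0379×29.6) = 0.07131 K/W
R_outer film = 1/(h_o·A) = 1/(4.88×29.6) = 0.006923 K/W
R_total = 0.07824 K/W;  Q = ΔT/R_total = 275/0.07824 = 3515 W
T_interface = T_inner − Q·ΣR(inner→interface) = 310 − 3510×0.07132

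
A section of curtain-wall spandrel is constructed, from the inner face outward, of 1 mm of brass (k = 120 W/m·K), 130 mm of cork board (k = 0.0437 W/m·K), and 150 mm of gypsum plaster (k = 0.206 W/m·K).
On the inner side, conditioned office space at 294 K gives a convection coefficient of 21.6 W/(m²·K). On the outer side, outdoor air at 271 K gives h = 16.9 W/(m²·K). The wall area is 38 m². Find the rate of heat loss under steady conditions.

Model the wall as resistances in series:
R_inner film = 1/(h_i·A) = 1/(21.6×38) = 0.001218 K/W
R_brass = L/(kA) = 0.001/(120×38) = 2.193×10^-7 K/W
R_cork board = L/(kA) = 0.13/(0.0437×38) = 0.07828 K/W
R_gypsum plaster = L/(kA) = 0.15/(0.206×38) = 0.01916 K/W
R_outer film = 1/(h_o·A) = 1/(16.9×38) = 0.001557 K/W
R_total = 0.1002 K/W
Q = ΔT / R_total = 23 / 0.1002

Q ≈ 229 W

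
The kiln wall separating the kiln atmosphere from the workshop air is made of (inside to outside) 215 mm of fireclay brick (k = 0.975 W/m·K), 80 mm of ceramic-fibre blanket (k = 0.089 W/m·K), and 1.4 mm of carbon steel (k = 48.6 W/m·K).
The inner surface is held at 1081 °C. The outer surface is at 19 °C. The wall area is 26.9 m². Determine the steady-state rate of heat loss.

Q ≈ 25500 W

Series thermal resistances:
R_fireclay brick = L/(kA) = 0.215/(0.975×26.9) = 0.008198 K/W
R_ceramic-fibre blanket = L/(kA) = 0.08/(0.089×26.9) = 0.03342 K/W
R_carbon steel = L/(kA) = 0.0014/(48.6×26.9) = 1.071×10^-6 K/W
R_total = 0.04161 K/W
Q = ΔT / R_total = 1062 / 0.04161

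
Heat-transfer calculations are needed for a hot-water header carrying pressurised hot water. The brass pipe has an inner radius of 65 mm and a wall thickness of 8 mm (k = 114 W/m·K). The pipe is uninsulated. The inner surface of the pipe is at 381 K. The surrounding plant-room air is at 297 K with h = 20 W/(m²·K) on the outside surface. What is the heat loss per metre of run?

q′ ≈ 769 W/m

Cylindrical conduction, so R = ln(r₂/r₁)/(2πkL) per layer, in series:
R_brass pipe wall = ln(73/65)/(2π×114×1) = 1.62×10^-4 K/W
R_outer film = 1/(h_o·2πr_oL) = 1/(20×2π×0.073×1) = 0.109 K/W
R_total = 0.1092 K/W
Q = ΔT/R_total = 84/0.1092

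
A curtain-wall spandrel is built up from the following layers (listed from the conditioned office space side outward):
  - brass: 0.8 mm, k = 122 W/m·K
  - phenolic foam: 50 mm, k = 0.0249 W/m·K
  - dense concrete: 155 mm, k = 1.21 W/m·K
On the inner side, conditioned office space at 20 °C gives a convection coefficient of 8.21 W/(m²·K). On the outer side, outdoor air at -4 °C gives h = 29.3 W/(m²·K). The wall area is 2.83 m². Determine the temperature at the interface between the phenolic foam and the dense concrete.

Model the wall as resistances in series:
R_inner film = 1/(h_i·A) = 1/(8.21×2.83) = 0.04304 K/W
R_brass = L/(kA) = 0.0008/(122×2.83) = 2.317×10^-6 K/W
R_phenolic foam = L/(kA) = 0.05/(0.0249×2.83) = 0.7096 K/W
R_dense concrete = L/(kA) = 0.155/(1.21×2.83) = 0.04526 K/W
R_outer film = 1/(h_o·A) = 1/(29.3×2.83) = 0.01206 K/W
R_total = 0.8099 K/W;  Q = ΔT/R_total = 24/0.8099 = 29.63 W
T_interface = T_inner − Q·ΣR(inner→interface) = 20 − 29.6×0.7526

T ≈ -2.3 °C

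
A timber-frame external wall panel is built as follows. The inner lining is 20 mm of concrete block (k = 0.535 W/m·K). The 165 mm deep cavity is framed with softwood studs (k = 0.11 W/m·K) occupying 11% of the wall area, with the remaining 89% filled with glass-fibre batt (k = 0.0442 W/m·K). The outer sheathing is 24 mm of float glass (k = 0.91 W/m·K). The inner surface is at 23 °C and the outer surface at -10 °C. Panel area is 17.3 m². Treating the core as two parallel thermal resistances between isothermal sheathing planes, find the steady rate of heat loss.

Sheathing layers in series; stud and cavity paths in parallel between them.
R_inner = 0.02/(0.535×17.3) = 0.002161 K/W
R_stud  = 0.165/(0.11×0.11×17.3) = 0.7882 K/W
R_cav   = 0.165/(0.0442×0.89×17.3) = 0.2425 K/W
1/R_core = 1/R_stud + 1/R_cav → R_core = 0.1854 K/W
R_outer = 0.024/(0.91×17.3) = 0.001524 K/W
R_total = 0.1891 K/W
Q = ΔT/R_total = 33/0.1891

Q ≈ 175 W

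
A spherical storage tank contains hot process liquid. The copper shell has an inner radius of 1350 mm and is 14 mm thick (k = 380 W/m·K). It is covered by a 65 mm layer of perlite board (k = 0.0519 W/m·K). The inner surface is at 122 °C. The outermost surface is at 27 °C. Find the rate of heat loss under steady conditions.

Radial (spherical) resistances in series:
R_copper shell = (1/1.35 − 1/1.364)/(4π×380) = 1.592×10^-6 K/W
R_perlite board = (1/1.364 − 1/1.429)/(4π×0.0519) = 0.05113 K/W
R_total = 0.05113 K/W
Q = ΔT/R_total = 95/0.05113

Q ≈ 1860 W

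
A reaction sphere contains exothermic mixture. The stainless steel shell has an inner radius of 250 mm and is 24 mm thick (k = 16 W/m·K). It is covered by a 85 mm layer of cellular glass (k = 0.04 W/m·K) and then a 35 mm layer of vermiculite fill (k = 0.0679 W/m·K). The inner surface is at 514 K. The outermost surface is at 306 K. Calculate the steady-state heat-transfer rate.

Q ≈ 103 W

Each spherical layer contributes R = (1/r_i − 1/r_o)/(4πk):
R_stainless steel shell = (1/0.25 − 1/0.274)/(4π×16) = 0.001743 K/W
R_cellular glass = (1/0.274 − 1/0.359)/(4π×0.04) = 1.719 K/W
R_vermiculite fill = (1/0.359 − 1/0.394)/(4π×0.0679) = 0.29 K/W
R_total = 2.011 K/W
Q = ΔT/R_total = 208/2.011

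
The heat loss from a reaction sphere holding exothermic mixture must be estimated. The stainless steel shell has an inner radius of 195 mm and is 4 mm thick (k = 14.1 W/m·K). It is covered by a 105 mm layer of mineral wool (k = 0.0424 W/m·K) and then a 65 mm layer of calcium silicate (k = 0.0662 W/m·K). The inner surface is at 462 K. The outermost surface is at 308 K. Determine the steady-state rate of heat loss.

Q ≈ 38.9 W

Spherical conduction: R = (1/r_in − 1/r_out)/(4πk) per layer; series-sum.
R_stainless steel shell = (1/0.195 − 1/0.199)/(4π×14.1) = 5.818×10^-4 K/W
R_mineral wool = (1/0.199 − 1/0.304)/(4π×0.0424) = 3.258 K/W
R_calcium silicate = (1/0.304 − 1/0.369)/(4π×0.0662) = 0.6965 K/W
R_total = 3.955 K/W
Q = ΔT/R_total = 154/3.955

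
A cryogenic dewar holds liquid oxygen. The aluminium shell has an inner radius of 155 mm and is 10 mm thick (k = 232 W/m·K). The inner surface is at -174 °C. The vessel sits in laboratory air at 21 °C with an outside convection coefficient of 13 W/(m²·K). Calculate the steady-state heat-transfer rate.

Q ≈ 867 W

Each spherical layer contributes R = (1/r_i − 1/r_o)/(4πk):
R_aluminium shell = (1/0.155 − 1/0.165)/(4π×232) = 1.341×10^-4 K/W
R_outer film = 1/(h·4πr_o²) = 1/(13×4π×0.165²) = 0.2248 K/W
R_total = 0.225 K/W
Q = ΔT/R_total = 195/0.225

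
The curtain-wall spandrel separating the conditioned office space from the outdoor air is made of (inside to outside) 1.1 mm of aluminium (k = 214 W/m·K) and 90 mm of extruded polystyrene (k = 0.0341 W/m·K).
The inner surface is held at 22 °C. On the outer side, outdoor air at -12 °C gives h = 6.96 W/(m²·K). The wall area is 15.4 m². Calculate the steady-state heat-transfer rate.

Q ≈ 188 W

Model the wall as resistances in series:
R_aluminium = L/(kA) = 0.0011/(214×15.4) = 3.338×10^-7 K/W
R_extruded polystyrene = L/(kA) = 0.09/(0.0341×15.4) = 0.1714 K/W
R_outer film = 1/(h_o·A) = 1/(6.96×15.4) = 0.00933 K/W
R_total = 0.1807 K/W
Q = ΔT / R_total = 34 / 0.1807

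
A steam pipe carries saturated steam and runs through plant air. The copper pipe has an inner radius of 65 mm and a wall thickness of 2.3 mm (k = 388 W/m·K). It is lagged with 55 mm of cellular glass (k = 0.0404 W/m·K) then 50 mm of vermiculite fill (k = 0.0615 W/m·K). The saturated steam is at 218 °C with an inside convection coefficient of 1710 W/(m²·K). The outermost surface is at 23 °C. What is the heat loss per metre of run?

Per-layer cylindrical resistances, series-summed:
R_inner film = 1/(h_i·2πr₁L) = 1/(1710×2π×0.065×1) = 0.001432 K/W
R_copper pipe wall = ln(67.3/65)/(2π×388×1) = 1.426×10^-5 K/W
R_cellular glass = ln(122.3/67.3)/(2π×0.0404×1) = 2.353 K/W
R_vermiculite fill = ln(172.3/122.3)/(2π×0.0615×1) = 0.887 K/W
R_total = 3.242 K/W
Q = ΔT/R_total = 195/3.242

q′ ≈ 60.2 W/m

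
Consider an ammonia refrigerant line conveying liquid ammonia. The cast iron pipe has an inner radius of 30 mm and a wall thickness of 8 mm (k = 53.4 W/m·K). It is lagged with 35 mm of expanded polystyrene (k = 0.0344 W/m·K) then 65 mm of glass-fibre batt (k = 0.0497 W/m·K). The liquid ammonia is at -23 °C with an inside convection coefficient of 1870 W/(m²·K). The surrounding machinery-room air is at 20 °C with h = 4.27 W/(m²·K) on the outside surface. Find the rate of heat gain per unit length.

q′ ≈ 8.06 W/m

Cylindrical conduction, so R = ln(r₂/r₁)/(2πkL) per layer, in series:
R_inner film = 1/(h_i·2πr₁L) = 1/(1870×2π×0.03×1) = 0.002837 K/W
R_cast iron pipe wall = ln(38/30)/(2π×53.4×1) = 7.045×10^-4 K/W
R_expanded polystyrene = ln(73/38)/(2π×0.0344×1) = 3.021 K/W
R_glass-fibre batt = ln(138/73)/(2π×0.0497×1) = 2.039 K/W
R_outer film = 1/(h_o·2πr_oL) = 1/(4.27×2π×0.138×1) = 0.2701 K/W
R_total = 5.333 K/W
Q = ΔT/R_total = 43/5.333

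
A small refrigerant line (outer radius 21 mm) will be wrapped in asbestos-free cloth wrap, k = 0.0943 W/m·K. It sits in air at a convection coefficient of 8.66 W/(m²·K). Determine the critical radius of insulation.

r_cr ≈ 10.9 mm

For a cylinder r_cr = k/h = 0.0943/8.66
r_cr = 10.9 mm; since the bare radius (21 mm) is above r_cr, any added insulation will reduce heat loss.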